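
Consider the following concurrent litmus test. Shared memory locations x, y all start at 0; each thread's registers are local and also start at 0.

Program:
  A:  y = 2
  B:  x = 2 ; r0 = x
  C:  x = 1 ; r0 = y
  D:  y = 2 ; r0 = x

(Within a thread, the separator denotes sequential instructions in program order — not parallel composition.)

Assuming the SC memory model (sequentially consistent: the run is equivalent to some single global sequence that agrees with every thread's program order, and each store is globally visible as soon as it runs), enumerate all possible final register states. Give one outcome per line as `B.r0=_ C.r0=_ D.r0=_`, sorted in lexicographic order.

outcome vector order: (B.r0,C.r0,D.r0)
|SC outcomes| = 9

B.r0=1 C.r0=0 D.r0=1
B.r0=1 C.r0=2 D.r0=0
B.r0=1 C.r0=2 D.r0=1
B.r0=1 C.r0=2 D.r0=2
B.r0=2 C.r0=0 D.r0=1
B.r0=2 C.r0=0 D.r0=2
B.r0=2 C.r0=2 D.r0=0
B.r0=2 C.r0=2 D.r0=1
B.r0=2 C.r0=2 D.r0=2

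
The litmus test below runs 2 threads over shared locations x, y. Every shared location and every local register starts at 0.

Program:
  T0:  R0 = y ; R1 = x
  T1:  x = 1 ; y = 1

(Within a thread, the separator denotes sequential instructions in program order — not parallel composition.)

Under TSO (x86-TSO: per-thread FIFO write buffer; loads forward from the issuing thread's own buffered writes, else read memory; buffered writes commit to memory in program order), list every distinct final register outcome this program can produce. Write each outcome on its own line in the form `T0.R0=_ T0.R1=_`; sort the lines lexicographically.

outcome vector order: (T0.R0,T0.R1)
|TSO outcomes| = 3

T0.R0=0 T0.R1=0
T0.R0=0 T0.R1=1
T0.R0=1 T0.R1=1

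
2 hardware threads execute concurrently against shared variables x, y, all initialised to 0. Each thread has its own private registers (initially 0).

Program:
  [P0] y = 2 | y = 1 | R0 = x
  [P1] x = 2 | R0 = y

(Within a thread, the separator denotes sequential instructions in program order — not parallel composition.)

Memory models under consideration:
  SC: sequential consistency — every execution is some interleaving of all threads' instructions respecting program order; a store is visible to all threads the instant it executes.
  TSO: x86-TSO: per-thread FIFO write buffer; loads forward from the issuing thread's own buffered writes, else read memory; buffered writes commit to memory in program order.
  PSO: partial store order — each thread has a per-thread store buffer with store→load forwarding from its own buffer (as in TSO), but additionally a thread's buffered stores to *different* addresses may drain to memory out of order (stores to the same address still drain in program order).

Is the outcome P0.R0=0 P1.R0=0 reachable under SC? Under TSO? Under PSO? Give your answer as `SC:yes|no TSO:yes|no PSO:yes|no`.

outcome vector order: (P0.R0,P1.R0)
SC: 4 outcomes — {01 20 21 22}
TSO: 6 outcomes — {00 01 02 20 21 22}
PSO: 6 outcomes — {00 01 02 20 21 22}
target 00 ∈ {TSO,PSO}

SC:no TSO:yes PSO:yes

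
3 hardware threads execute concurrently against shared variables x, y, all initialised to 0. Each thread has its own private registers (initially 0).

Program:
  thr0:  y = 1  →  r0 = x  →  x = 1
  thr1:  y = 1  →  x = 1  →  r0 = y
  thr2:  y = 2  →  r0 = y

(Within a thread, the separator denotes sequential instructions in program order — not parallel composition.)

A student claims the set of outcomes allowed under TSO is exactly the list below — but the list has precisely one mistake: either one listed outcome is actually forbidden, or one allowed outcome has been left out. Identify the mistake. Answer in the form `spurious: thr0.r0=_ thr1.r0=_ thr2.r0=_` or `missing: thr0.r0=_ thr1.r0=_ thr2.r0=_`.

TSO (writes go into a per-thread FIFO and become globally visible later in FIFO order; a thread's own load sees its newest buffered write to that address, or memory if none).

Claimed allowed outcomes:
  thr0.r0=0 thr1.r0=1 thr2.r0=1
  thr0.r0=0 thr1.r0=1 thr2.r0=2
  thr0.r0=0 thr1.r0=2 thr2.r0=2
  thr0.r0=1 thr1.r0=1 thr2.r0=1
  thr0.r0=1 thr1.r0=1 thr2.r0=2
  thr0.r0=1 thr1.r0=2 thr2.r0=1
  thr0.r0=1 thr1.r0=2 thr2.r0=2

outcome vector order: (thr0.r0,thr1.r0,thr2.r0)
under TSO → (0,1,1) (0,1,2) (0,2,1) (0,2,2) (1,1,1) (1,1,2) (1,2,1) (1,2,2)
TSO∖claimed = {(0,2,1)}

missing: thr0.r0=0 thr1.r0=2 thr2.r0=1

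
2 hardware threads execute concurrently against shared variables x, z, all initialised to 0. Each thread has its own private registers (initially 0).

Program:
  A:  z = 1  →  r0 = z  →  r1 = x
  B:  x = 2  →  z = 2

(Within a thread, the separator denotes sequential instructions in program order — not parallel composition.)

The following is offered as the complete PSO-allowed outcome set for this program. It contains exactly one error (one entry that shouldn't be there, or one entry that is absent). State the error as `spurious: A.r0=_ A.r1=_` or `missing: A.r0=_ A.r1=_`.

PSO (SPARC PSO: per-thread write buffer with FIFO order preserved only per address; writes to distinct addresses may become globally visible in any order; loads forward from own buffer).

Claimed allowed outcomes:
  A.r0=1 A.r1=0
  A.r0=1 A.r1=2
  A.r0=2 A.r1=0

outcome vector order: (A.r0,A.r1)
under PSO → <1 0> <1 2> <2 0> <2 2>
PSO∖claimed = {<2 2>}

missing: A.r0=2 A.r1=2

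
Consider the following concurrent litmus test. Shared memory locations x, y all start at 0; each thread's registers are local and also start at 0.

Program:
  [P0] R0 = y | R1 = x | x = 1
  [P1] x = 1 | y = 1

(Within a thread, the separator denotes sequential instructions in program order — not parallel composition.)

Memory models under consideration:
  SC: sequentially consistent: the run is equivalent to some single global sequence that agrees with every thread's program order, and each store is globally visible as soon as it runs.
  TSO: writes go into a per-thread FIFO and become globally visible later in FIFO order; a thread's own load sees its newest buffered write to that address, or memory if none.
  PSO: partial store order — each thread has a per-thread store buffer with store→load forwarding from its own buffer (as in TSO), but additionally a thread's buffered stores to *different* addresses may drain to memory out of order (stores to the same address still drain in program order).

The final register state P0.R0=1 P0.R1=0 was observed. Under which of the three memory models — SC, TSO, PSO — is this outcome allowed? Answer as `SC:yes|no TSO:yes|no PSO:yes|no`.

outcome vector order: (P0.R0,P0.R1)
[SC] allowed = {(0,0), (0,1), (1,1)}
[TSO] allowed = {(0,0), (0,1), (1,1)}
[PSO] allowed = {(0,0), (0,1), (1,0), (1,1)}
target (1,0) ∈ {PSO}

SC:no TSO:no PSO:yes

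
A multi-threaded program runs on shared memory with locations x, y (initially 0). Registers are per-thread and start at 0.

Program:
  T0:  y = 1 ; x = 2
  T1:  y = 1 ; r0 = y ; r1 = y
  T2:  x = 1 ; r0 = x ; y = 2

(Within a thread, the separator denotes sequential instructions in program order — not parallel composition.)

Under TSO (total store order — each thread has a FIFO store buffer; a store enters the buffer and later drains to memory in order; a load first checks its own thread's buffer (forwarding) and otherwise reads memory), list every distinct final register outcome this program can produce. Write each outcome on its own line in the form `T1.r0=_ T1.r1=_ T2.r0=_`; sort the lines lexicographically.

outcome vector order: (T1.r0,T1.r1,T2.r0)
|TSO outcomes| = 7

T1.r0=1 T1.r1=1 T2.r0=1
T1.r0=1 T1.r1=1 T2.r0=2
T1.r0=1 T1.r1=2 T2.r0=1
T1.r0=1 T1.r1=2 T2.r0=2
T1.r0=2 T1.r1=1 T2.r0=1
T1.r0=2 T1.r1=2 T2.r0=1
T1.r0=2 T1.r1=2 T2.r0=2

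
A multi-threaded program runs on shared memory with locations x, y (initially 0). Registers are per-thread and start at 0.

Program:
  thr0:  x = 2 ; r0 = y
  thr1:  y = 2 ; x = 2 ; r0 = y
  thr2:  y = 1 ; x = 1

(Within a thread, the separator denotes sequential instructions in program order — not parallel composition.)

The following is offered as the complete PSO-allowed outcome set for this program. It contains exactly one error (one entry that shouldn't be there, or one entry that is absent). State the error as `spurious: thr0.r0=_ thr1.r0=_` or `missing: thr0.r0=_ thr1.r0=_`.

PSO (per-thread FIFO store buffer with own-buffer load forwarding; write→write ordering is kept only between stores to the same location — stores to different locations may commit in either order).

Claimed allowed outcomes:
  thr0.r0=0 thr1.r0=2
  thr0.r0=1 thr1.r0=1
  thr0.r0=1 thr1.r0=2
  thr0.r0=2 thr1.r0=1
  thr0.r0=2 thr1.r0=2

missing: thr0.r0=0 thr1.r0=1

outcome vector order: (thr0.r0,thr1.r0)
PSO (6): <0 1> <0 2> <1 1> <1 2> <2 1> <2 2>
PSO∖claimed = {<0 1>}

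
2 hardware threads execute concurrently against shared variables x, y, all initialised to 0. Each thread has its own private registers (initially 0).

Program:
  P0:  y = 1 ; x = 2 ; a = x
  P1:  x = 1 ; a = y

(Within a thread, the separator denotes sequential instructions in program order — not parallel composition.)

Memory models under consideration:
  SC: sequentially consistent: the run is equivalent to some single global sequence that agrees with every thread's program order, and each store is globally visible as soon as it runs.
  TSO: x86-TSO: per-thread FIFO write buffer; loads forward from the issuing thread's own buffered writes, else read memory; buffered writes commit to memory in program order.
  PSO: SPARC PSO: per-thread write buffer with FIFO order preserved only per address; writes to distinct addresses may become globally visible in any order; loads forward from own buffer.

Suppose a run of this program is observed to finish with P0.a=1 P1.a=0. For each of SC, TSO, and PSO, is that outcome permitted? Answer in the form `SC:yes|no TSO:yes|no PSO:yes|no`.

outcome vector order: (P0.a,P1.a)
under SC → 11 20 21
under TSO → 10 11 20 21
under PSO → 10 11 20 21
target 10 ∈ {TSO,PSO}

SC:no TSO:yes PSO:yes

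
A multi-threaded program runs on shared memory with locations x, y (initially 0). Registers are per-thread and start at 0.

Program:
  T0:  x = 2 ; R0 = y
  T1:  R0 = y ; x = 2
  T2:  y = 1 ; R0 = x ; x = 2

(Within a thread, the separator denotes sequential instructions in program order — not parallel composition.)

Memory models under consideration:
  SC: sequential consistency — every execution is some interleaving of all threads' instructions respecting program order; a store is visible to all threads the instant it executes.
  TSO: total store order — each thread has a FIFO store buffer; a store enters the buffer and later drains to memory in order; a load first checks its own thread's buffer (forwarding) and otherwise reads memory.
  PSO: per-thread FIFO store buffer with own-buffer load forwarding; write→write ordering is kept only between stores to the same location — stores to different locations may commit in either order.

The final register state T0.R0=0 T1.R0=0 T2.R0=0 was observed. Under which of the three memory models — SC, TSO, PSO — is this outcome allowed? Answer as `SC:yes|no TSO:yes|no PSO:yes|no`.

outcome vector order: (T0.R0,T1.R0,T2.R0)
[SC] allowed = {<0 0 2>, <0 1 2>, <1 0 0>, <1 0 2>, <1 1 0>, <1 1 2>}
[TSO] allowed = {<0 0 0>, <0 0 2>, <0 1 0>, <0 1 2>, <1 0 0>, <1 0 2>, <1 1 0>, <1 1 2>}
[PSO] allowed = {<0 0 0>, <0 0 2>, <0 1 0>, <0 1 2>, <1 0 0>, <1 0 2>, <1 1 0>, <1 1 2>}
target <0 0 0> ∈ {TSO,PSO}

SC:no TSO:yes PSO:yes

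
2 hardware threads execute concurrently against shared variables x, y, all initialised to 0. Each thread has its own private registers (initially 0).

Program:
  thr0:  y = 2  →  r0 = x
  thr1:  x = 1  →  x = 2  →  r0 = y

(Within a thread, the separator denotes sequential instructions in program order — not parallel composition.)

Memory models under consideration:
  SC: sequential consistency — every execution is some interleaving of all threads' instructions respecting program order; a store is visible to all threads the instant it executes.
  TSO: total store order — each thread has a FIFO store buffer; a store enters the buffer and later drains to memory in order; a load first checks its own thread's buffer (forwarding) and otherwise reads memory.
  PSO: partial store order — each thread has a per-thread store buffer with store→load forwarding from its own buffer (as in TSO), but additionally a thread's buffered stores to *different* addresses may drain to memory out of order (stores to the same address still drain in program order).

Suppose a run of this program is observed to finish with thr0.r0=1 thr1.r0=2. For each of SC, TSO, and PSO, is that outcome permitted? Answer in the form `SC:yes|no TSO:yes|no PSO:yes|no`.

outcome vector order: (thr0.r0,thr1.r0)
under SC → (0,2); (1,2); (2,0); (2,2)
under TSO → (0,0); (0,2); (1,0); (1,2); (2,0); (2,2)
under PSO → (0,0); (0,2); (1,0); (1,2); (2,0); (2,2)
target (1,2) ∈ {SC,TSO,PSO}

SC:yes TSO:yes PSO:yes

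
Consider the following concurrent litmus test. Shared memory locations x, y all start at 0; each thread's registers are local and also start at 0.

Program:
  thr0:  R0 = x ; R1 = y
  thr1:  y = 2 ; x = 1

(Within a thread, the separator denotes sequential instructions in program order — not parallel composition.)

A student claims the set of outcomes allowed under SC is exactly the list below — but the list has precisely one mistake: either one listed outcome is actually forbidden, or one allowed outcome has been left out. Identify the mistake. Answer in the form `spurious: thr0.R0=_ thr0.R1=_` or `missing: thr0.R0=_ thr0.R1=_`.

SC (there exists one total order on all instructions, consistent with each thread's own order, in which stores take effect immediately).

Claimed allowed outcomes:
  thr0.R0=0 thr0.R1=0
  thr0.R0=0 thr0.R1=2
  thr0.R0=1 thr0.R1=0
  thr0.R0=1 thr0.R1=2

spurious: thr0.R0=1 thr0.R1=0

outcome vector order: (thr0.R0,thr0.R1)
[SC] allowed = {00; 02; 12}
claimed∖SC = {10}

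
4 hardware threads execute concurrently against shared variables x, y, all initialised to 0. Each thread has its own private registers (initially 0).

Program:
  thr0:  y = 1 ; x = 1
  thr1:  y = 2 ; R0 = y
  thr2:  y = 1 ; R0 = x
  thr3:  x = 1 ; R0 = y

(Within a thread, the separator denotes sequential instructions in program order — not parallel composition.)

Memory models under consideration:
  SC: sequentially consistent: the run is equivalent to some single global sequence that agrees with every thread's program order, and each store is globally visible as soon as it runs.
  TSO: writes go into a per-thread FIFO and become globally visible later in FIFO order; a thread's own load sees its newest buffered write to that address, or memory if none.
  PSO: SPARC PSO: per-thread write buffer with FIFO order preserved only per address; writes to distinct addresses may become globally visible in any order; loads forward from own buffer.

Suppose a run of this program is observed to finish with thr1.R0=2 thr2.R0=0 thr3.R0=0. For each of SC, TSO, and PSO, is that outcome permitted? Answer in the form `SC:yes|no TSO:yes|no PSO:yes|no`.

outcome vector order: (thr1.R0,thr2.R0,thr3.R0)
SC (10): 1/0/1 1/0/2 1/1/0 1/1/1 1/1/2 2/0/1 2/0/2 2/1/0 2/1/1 2/1/2
TSO (12): 1/0/0 1/0/1 1/0/2 1/1/0 1/1/1 1/1/2 2/0/0 2/0/1 2/0/2 2/1/0 2/1/1 2/1/2
PSO (12): 1/0/0 1/0/1 1/0/2 1/1/0 1/1/1 1/1/2 2/0/0 2/0/1 2/0/2 2/1/0 2/1/1 2/1/2
target 2/0/0 ∈ {TSO,PSO}

SC:no TSO:yes PSO:yes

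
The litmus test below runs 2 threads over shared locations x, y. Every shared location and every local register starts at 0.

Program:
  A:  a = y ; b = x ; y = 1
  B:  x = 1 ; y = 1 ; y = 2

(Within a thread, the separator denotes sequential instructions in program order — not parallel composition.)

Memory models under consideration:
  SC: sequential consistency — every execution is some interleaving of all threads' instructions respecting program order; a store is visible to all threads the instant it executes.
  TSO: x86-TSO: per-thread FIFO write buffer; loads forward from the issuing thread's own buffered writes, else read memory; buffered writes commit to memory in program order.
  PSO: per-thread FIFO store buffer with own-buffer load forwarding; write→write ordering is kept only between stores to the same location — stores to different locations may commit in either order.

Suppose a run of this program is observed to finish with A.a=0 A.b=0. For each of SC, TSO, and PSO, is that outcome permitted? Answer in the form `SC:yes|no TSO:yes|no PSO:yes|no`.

SC:yes TSO:yes PSO:yes

outcome vector order: (A.a,A.b)
SC: 4 outcomes — {(0,0), (0,1), (1,1), (2,1)}
TSO: 4 outcomes — {(0,0), (0,1), (1,1), (2,1)}
PSO: 6 outcomes — {(0,0), (0,1), (1,0), (1,1), (2,0), (2,1)}
target (0,0) ∈ {SC,TSO,PSO}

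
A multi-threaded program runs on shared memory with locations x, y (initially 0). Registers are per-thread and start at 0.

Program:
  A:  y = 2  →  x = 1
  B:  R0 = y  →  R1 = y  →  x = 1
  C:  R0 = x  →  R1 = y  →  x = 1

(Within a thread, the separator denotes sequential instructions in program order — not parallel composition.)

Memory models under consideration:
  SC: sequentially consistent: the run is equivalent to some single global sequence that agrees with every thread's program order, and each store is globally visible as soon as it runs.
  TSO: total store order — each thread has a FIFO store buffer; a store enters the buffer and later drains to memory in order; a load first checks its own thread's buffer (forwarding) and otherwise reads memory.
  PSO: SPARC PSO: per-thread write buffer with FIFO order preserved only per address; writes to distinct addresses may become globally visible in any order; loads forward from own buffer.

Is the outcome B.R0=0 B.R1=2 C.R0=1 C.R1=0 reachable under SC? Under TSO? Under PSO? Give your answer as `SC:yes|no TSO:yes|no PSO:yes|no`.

outcome vector order: (B.R0,B.R1,C.R0,C.R1)
SC (10): (0,0,0,0) (0,0,0,2) (0,0,1,0) (0,0,1,2) (0,2,0,0) (0,2,0,2) (0,2,1,2) (2,2,0,0) (2,2,0,2) (2,2,1,2)
TSO (10): (0,0,0,0) (0,0,0,2) (0,0,1,0) (0,0,1,2) (0,2,0,0) (0,2,0,2) (0,2,1,2) (2,2,0,0) (2,2,0,2) (2,2,1,2)
PSO (12): (0,0,0,0) (0,0,0,2) (0,0,1,0) (0,0,1,2) (0,2,0,0) (0,2,0,2) (0,2,1,0) (0,2,1,2) (2,2,0,0) (2,2,0,2) (2,2,1,0) (2,2,1,2)
target (0,2,1,0) ∈ {PSO}

SC:no TSO:no PSO:yes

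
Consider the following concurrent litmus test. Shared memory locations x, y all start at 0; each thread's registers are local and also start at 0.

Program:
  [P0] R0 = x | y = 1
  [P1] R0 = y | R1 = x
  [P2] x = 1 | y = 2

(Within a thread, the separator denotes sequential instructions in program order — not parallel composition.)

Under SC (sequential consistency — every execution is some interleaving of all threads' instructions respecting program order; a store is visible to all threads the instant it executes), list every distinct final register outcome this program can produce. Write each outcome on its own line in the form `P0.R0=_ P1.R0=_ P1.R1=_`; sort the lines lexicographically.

outcome vector order: (P0.R0,P1.R0,P1.R1)
|SC outcomes| = 9

P0.R0=0 P1.R0=0 P1.R1=0
P0.R0=0 P1.R0=0 P1.R1=1
P0.R0=0 P1.R0=1 P1.R1=0
P0.R0=0 P1.R0=1 P1.R1=1
P0.R0=0 P1.R0=2 P1.R1=1
P0.R0=1 P1.R0=0 P1.R1=0
P0.R0=1 P1.R0=0 P1.R1=1
P0.R0=1 P1.R0=1 P1.R1=1
P0.R0=1 P1.R0=2 P1.R1=1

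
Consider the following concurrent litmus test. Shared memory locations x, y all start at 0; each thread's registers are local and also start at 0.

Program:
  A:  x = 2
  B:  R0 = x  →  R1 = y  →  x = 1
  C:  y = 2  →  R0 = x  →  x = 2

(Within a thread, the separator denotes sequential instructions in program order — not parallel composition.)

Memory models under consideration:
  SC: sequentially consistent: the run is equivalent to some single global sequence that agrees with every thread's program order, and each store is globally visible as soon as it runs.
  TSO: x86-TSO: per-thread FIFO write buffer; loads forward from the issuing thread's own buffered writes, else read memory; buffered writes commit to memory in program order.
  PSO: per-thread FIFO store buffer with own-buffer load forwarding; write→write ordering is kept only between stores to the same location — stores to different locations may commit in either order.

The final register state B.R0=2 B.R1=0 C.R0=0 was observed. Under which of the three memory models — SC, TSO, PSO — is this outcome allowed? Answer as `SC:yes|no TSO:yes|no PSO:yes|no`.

SC:no TSO:yes PSO:yes

outcome vector order: (B.R0,B.R1,C.R0)
SC: 11 outcomes — {000 001 002 020 021 022 201 202 220 221 222}
TSO: 12 outcomes — {000 001 002 020 021 022 200 201 202 220 221 222}
PSO: 12 outcomes — {000 001 002 020 021 022 200 201 202 220 221 222}
target 200 ∈ {TSO,PSO}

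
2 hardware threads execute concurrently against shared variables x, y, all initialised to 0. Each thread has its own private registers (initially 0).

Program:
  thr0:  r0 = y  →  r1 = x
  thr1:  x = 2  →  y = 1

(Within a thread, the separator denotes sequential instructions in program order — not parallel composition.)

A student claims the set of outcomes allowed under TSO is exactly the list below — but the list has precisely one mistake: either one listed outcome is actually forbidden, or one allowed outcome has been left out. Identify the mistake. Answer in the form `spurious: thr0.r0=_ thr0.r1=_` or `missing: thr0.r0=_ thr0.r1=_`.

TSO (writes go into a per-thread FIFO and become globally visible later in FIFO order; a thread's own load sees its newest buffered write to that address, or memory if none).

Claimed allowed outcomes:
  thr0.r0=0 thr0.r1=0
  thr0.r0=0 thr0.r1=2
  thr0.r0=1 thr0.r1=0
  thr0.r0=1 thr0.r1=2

outcome vector order: (thr0.r0,thr0.r1)
TSO (3): <0 0>; <0 2>; <1 2>
claimed∖TSO = {<1 0>}

spurious: thr0.r0=1 thr0.r1=0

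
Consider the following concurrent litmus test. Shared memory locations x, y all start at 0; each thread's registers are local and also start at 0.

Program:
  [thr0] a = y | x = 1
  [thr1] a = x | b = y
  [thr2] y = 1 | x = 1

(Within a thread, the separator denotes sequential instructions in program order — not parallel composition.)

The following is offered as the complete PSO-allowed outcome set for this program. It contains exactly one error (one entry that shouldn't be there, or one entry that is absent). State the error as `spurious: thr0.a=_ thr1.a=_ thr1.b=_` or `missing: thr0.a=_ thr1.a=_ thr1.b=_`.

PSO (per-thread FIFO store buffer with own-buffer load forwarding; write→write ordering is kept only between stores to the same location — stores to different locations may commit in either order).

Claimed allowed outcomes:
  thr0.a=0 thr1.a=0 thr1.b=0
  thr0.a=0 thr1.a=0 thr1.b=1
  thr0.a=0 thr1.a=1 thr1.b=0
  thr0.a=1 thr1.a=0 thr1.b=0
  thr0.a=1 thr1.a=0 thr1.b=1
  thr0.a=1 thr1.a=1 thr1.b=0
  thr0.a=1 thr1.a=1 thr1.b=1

outcome vector order: (thr0.a,thr1.a,thr1.b)
PSO: 8 outcomes — {000, 001, 010, 011, 100, 101, 110, 111}
PSO∖claimed = {011}

missing: thr0.a=0 thr1.a=1 thr1.b=1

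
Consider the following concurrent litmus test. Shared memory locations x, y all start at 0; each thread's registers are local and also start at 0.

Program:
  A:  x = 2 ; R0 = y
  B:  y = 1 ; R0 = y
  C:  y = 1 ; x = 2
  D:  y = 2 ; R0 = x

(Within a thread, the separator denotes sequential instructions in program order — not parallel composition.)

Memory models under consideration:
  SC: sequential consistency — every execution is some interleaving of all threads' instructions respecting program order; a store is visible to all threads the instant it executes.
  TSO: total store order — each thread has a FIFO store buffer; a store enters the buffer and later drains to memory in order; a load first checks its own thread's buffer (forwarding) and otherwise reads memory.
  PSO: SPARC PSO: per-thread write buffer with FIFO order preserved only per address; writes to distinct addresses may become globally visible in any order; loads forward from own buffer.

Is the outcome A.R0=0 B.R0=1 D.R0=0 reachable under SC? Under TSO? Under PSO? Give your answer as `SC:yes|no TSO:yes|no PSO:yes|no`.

SC:no TSO:yes PSO:yes

outcome vector order: (A.R0,B.R0,D.R0)
SC: 10 outcomes — {012, 022, 110, 112, 120, 122, 210, 212, 220, 222}
TSO: 12 outcomes — {010, 012, 020, 022, 110, 112, 120, 122, 210, 212, 220, 222}
PSO: 12 outcomes — {010, 012, 020, 022, 110, 112, 120, 122, 210, 212, 220, 222}
target 010 ∈ {TSO,PSO}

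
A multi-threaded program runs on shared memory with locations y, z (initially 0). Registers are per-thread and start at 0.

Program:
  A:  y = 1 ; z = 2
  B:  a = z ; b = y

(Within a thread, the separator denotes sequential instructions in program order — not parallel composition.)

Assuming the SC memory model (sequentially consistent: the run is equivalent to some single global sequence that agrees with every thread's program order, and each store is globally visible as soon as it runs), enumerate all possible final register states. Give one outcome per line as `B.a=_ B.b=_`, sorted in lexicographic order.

outcome vector order: (B.a,B.b)
|SC outcomes| = 3

B.a=0 B.b=0
B.a=0 B.b=1
B.a=2 B.b=1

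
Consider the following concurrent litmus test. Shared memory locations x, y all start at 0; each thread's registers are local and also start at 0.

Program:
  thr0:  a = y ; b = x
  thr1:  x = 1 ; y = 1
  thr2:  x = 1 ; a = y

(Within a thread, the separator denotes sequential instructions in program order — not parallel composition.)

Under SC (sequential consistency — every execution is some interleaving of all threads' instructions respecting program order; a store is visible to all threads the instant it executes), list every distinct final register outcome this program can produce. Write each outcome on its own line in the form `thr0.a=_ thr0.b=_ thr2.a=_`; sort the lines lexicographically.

outcome vector order: (thr0.a,thr0.b,thr2.a)
|SC outcomes| = 6

thr0.a=0 thr0.b=0 thr2.a=0
thr0.a=0 thr0.b=0 thr2.a=1
thr0.a=0 thr0.b=1 thr2.a=0
thr0.a=0 thr0.b=1 thr2.a=1
thr0.a=1 thr0.b=1 thr2.a=0
thr0.a=1 thr0.b=1 thr2.a=1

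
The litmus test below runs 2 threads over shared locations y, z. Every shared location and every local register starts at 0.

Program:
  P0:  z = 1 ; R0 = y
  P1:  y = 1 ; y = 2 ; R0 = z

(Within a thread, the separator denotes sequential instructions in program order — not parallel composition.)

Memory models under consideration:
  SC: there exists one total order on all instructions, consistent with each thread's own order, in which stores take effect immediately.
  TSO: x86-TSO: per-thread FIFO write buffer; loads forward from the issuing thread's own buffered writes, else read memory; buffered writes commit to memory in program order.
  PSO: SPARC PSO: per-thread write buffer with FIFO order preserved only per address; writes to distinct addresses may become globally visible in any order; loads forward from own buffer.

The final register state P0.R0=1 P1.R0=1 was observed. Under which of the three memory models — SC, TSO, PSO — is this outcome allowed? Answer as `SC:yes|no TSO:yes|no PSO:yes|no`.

SC:yes TSO:yes PSO:yes

outcome vector order: (P0.R0,P1.R0)
under SC → <0 1>; <1 1>; <2 0>; <2 1>
under TSO → <0 0>; <0 1>; <1 0>; <1 1>; <2 0>; <2 1>
under PSO → <0 0>; <0 1>; <1 0>; <1 1>; <2 0>; <2 1>
target <1 1> ∈ {SC,TSO,PSO}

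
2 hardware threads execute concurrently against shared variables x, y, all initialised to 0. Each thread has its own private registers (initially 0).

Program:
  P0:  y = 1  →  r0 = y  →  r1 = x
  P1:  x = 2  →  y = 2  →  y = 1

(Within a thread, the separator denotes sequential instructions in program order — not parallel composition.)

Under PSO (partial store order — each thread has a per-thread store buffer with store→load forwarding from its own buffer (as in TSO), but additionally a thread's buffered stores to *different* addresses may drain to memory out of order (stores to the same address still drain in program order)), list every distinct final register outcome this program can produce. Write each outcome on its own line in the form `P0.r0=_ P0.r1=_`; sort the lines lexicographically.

outcome vector order: (P0.r0,P0.r1)
|PSO outcomes| = 4

P0.r0=1 P0.r1=0
P0.r0=1 P0.r1=2
P0.r0=2 P0.r1=0
P0.r0=2 P0.r1=2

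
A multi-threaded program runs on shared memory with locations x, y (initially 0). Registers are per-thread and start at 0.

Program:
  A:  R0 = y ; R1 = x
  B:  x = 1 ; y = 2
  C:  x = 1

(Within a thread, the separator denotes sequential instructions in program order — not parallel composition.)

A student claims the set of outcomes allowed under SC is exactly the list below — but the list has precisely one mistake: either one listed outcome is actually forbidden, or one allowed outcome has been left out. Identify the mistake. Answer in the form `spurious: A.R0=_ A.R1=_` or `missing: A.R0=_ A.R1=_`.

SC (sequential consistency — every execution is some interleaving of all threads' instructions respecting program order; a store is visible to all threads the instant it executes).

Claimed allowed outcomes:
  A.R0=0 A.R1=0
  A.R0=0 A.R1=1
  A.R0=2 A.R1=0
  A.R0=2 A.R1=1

outcome vector order: (A.R0,A.R1)
[SC] allowed = {00, 01, 21}
claimed∖SC = {20}

spurious: A.R0=2 A.R1=0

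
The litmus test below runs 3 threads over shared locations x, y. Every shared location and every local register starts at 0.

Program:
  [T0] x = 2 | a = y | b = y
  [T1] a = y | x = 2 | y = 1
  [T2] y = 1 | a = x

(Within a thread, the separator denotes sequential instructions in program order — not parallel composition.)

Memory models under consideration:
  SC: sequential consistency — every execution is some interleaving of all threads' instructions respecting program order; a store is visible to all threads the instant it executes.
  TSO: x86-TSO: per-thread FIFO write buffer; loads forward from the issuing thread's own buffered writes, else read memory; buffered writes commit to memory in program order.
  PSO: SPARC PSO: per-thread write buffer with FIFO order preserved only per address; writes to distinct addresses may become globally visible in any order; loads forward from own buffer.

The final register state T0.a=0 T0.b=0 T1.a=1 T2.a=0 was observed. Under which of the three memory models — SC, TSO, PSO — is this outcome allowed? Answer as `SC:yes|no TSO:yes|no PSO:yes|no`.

outcome vector order: (T0.a,T0.b,T1.a,T2.a)
under SC → (0,0,0,2), (0,0,1,2), (0,1,0,2), (0,1,1,2), (1,1,0,0), (1,1,0,2), (1,1,1,0), (1,1,1,2)
under TSO → (0,0,0,0), (0,0,0,2), (0,0,1,0), (0,0,1,2), (0,1,0,0), (0,1,0,2), (0,1,1,0), (0,1,1,2), (1,1,0,0), (1,1,0,2), (1,1,1,0), (1,1,1,2)
under PSO → (0,0,0,0), (0,0,0,2), (0,0,1,0), (0,0,1,2), (0,1,0,0), (0,1,0,2), (0,1,1,0), (0,1,1,2), (1,1,0,0), (1,1,0,2), (1,1,1,0), (1,1,1,2)
target (0,0,1,0) ∈ {TSO,PSO}

SC:no TSO:yes PSO:yes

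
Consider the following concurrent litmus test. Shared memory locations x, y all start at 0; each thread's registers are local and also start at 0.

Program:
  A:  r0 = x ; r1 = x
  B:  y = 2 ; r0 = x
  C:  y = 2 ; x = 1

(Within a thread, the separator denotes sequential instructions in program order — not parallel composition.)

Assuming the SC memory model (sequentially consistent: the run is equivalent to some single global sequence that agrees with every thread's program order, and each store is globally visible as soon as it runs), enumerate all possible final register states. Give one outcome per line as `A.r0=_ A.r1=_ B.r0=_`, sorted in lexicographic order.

A.r0=0 A.r1=0 B.r0=0
A.r0=0 A.r1=0 B.r0=1
A.r0=0 A.r1=1 B.r0=0
A.r0=0 A.r1=1 B.r0=1
A.r0=1 A.r1=1 B.r0=0
A.r0=1 A.r1=1 B.r0=1

outcome vector order: (A.r0,A.r1,B.r0)
|SC outcomes| = 6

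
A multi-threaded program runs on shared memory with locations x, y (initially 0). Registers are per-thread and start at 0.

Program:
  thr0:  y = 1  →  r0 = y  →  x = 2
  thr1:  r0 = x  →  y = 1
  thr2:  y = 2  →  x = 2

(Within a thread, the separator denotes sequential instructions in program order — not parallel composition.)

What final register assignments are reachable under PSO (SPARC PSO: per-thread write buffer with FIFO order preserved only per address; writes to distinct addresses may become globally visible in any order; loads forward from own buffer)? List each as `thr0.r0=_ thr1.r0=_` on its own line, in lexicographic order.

outcome vector order: (thr0.r0,thr1.r0)
|PSO outcomes| = 4

thr0.r0=1 thr1.r0=0
thr0.r0=1 thr1.r0=2
thr0.r0=2 thr1.r0=0
thr0.r0=2 thr1.r0=2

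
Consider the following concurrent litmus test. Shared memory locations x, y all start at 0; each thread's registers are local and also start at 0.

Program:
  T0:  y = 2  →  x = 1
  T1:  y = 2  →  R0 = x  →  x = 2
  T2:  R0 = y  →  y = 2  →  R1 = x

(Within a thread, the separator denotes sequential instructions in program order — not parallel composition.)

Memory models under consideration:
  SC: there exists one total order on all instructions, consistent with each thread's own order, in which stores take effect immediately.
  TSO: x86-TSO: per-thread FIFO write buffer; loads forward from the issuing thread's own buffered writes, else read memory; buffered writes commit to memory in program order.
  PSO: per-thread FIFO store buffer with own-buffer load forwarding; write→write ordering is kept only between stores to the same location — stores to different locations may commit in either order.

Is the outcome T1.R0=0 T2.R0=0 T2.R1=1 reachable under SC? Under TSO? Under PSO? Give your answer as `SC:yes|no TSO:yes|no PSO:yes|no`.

outcome vector order: (T1.R0,T2.R0,T2.R1)
SC (12): 000 001 002 020 021 022 100 101 102 120 121 122
TSO (12): 000 001 002 020 021 022 100 101 102 120 121 122
PSO (12): 000 001 002 020 021 022 100 101 102 120 121 122
target 001 ∈ {SC,TSO,PSO}

SC:yes TSO:yes PSO:yes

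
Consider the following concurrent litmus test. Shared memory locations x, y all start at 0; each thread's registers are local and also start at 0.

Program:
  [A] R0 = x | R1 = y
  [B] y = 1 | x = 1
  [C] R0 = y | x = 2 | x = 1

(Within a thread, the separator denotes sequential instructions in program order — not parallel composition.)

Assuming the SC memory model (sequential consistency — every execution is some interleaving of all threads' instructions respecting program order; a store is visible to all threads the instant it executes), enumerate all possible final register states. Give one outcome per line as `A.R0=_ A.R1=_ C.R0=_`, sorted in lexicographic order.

A.R0=0 A.R1=0 C.R0=0
A.R0=0 A.R1=0 C.R0=1
A.R0=0 A.R1=1 C.R0=0
A.R0=0 A.R1=1 C.R0=1
A.R0=1 A.R1=0 C.R0=0
A.R0=1 A.R1=1 C.R0=0
A.R0=1 A.R1=1 C.R0=1
A.R0=2 A.R1=0 C.R0=0
A.R0=2 A.R1=1 C.R0=0
A.R0=2 A.R1=1 C.R0=1

outcome vector order: (A.R0,A.R1,C.R0)
|SC outcomes| = 10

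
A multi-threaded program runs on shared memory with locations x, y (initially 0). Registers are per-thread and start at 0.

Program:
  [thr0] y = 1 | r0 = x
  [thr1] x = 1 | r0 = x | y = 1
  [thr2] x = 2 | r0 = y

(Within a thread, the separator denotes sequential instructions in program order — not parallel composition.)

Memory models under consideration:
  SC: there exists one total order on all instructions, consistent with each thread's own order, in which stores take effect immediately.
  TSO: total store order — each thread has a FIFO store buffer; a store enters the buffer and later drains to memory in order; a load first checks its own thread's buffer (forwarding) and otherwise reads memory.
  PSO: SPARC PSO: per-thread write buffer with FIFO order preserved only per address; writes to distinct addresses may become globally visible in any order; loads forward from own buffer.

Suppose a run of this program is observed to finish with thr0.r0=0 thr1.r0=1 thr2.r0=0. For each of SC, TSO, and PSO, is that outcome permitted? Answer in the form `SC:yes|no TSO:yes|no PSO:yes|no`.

SC:no TSO:yes PSO:yes

outcome vector order: (thr0.r0,thr1.r0,thr2.r0)
under SC → 011 021 110 111 121 210 211 220 221
under TSO → 010 011 020 021 110 111 120 121 210 211 220 221
under PSO → 010 011 020 021 110 111 120 121 210 211 220 221
target 010 ∈ {TSO,PSO}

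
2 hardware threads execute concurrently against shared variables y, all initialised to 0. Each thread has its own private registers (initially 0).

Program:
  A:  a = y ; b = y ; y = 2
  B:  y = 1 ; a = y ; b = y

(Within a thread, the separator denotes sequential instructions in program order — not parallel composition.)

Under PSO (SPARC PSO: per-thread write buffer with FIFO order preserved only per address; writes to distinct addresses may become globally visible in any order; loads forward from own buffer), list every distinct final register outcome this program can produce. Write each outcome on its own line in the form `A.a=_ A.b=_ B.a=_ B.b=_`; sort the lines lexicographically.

outcome vector order: (A.a,A.b,B.a,B.b)
|PSO outcomes| = 9

A.a=0 A.b=0 B.a=1 B.b=1
A.a=0 A.b=0 B.a=1 B.b=2
A.a=0 A.b=0 B.a=2 B.b=2
A.a=0 A.b=1 B.a=1 B.b=1
A.a=0 A.b=1 B.a=1 B.b=2
A.a=0 A.b=1 B.a=2 B.b=2
A.a=1 A.b=1 B.a=1 B.b=1
A.a=1 A.b=1 B.a=1 B.b=2
A.a=1 A.b=1 B.a=2 B.b=2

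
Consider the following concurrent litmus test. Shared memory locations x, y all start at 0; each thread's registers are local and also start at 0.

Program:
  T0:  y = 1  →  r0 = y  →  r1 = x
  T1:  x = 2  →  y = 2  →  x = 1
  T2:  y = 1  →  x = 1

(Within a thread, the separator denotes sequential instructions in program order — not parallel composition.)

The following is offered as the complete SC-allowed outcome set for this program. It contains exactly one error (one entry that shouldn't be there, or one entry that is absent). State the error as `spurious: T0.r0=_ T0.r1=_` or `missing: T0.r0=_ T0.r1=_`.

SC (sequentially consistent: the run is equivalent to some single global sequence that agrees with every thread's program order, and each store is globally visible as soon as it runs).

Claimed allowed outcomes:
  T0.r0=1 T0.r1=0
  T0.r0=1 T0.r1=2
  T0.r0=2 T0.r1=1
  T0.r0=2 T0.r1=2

missing: T0.r0=1 T0.r1=1

outcome vector order: (T0.r0,T0.r1)
under SC → 10 11 12 21 22
SC∖claimed = {11}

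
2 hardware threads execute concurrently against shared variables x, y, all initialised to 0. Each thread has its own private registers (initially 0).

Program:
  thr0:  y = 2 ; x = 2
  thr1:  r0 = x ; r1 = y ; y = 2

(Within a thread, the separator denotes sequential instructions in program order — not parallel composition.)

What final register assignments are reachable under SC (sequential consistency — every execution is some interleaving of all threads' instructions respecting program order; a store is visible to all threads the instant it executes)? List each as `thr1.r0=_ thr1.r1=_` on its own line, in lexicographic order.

thr1.r0=0 thr1.r1=0
thr1.r0=0 thr1.r1=2
thr1.r0=2 thr1.r1=2

outcome vector order: (thr1.r0,thr1.r1)
|SC outcomes| = 3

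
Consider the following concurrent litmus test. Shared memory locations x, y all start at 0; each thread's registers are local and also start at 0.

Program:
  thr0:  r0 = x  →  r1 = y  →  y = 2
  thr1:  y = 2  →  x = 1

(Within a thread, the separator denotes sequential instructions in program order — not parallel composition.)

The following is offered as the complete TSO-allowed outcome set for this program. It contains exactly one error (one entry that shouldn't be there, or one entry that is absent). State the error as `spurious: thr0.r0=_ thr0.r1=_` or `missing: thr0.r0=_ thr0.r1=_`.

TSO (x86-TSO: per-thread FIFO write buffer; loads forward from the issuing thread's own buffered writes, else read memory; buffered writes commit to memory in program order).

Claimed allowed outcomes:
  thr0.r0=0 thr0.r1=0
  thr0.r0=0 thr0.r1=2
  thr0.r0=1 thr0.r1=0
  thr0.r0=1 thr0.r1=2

outcome vector order: (thr0.r0,thr0.r1)
TSO (3): 0/0 0/2 1/2
claimed∖TSO = {1/0}

spurious: thr0.r0=1 thr0.r1=0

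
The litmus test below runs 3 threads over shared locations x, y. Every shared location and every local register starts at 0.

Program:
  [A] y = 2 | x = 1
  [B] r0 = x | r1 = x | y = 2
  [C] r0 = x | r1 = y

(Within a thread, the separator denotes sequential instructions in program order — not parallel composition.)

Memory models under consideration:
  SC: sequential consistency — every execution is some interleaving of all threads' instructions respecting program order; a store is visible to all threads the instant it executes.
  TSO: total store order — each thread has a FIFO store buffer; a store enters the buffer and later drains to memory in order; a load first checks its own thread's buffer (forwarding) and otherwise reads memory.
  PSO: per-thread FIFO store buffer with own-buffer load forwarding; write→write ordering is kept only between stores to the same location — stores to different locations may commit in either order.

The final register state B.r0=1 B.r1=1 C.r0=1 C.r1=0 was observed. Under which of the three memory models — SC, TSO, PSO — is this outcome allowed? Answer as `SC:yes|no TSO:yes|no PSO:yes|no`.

SC:no TSO:no PSO:yes

outcome vector order: (B.r0,B.r1,C.r0,C.r1)
[SC] allowed = {(0,0,0,0), (0,0,0,2), (0,0,1,2), (0,1,0,0), (0,1,0,2), (0,1,1,2), (1,1,0,0), (1,1,0,2), (1,1,1,2)}
[TSO] allowed = {(0,0,0,0), (0,0,0,2), (0,0,1,2), (0,1,0,0), (0,1,0,2), (0,1,1,2), (1,1,0,0), (1,1,0,2), (1,1,1,2)}
[PSO] allowed = {(0,0,0,0), (0,0,0,2), (0,0,1,0), (0,0,1,2), (0,1,0,0), (0,1,0,2), (0,1,1,0), (0,1,1,2), (1,1,0,0), (1,1,0,2), (1,1,1,0), (1,1,1,2)}
target (1,1,1,0) ∈ {PSO}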